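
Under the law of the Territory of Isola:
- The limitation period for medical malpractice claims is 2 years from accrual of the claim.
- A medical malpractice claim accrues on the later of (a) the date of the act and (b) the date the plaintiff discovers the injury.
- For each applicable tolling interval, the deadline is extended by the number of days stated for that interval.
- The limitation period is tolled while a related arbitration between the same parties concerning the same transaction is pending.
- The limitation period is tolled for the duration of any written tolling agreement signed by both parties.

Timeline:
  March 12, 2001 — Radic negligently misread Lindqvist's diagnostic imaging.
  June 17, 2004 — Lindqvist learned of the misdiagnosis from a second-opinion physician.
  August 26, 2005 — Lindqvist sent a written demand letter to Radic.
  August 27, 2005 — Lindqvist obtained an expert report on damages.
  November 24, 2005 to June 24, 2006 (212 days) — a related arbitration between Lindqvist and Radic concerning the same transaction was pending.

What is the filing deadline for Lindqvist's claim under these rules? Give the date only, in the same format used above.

January 15, 2007

The claim accrued on June 17, 2004 — the later of the March 12, 2001 act and the June 17, 2004 discovery.
2 years from June 17, 2004 is June 17, 2006.
The pending related arbitration from November 24, 2005 to June 24, 2006 tolled the period for 212 days, extending the deadline to January 15, 2007.
Nothing else in the chronology tolls or restarts the period.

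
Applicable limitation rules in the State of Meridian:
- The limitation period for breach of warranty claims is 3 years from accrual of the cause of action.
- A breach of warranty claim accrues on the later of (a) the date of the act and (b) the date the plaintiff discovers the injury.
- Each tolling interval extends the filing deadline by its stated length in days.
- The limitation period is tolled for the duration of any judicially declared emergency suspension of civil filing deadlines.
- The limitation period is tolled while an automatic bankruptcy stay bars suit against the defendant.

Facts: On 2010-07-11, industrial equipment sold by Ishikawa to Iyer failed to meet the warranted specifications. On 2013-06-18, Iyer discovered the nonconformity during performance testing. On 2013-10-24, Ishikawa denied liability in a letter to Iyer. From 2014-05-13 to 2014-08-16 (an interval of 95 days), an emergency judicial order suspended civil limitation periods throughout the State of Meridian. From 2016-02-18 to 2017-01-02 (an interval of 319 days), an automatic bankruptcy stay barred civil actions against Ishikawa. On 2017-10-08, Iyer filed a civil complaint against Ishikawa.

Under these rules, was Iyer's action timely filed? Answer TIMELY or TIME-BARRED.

TIME-BARRED

Because discovery on 2013-06-18 post-dates the 2010-07-11 act, accrual under the later-of rule falls on 2013-06-18.
3 years from 2013-06-18 is 2016-06-18.
Because the emergency suspension of filing deadlines ran from 2014-05-13 to 2014-08-16, the deadline is extended by 95 days to 2016-09-21.
Because the automatic bankruptcy stay ran from 2016-02-18 to 2017-01-02, the deadline is extended by 319 days to 2017-08-06.
None of the other events listed affects the running of the period under the stated rules.
The 2017-10-08 filing falls after the 2017-08-06 deadline; the claim is time-barred.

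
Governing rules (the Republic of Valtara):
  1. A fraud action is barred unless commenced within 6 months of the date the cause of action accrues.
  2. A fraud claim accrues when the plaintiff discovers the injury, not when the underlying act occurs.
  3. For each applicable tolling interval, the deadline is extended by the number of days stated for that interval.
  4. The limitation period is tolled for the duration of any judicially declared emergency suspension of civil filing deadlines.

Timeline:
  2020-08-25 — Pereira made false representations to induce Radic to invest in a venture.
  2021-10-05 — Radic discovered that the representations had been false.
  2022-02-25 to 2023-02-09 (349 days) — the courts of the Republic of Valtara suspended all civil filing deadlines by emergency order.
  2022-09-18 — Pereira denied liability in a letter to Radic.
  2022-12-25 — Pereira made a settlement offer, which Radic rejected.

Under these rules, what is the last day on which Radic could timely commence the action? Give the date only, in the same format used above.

2023-03-20

The claim did not accrue until Radic discovered the injury on 2021-10-05; the 2020-08-25 act date does not start the clock under the stated rule.
6 months from 2021-10-05 is 2022-04-05.
The period was tolled for 349 days by the emergency suspension of filing deadlines (2022-02-25 to 2023-02-09), pushing the deadline to 2023-03-20.
Nothing else in the chronology tolls or restarts the period.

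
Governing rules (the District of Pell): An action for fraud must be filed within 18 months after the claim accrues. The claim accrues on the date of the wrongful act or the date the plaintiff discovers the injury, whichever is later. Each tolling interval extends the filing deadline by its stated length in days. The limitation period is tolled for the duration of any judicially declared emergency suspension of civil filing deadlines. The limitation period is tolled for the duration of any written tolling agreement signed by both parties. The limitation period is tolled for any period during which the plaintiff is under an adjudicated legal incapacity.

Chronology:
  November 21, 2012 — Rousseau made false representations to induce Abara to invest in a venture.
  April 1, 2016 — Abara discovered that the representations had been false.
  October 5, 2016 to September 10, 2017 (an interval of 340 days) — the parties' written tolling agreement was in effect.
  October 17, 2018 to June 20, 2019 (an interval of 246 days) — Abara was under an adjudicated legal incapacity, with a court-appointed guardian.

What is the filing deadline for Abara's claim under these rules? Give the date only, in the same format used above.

September 6, 2018

The claim accrued on April 1, 2016 — the later of the November 21, 2012 act and the April 1, 2016 discovery.
The untolled deadline — 18 months after April 1, 2016 — is October 1, 2017.
The period was tolled for 340 days by the written tolling agreement (October 5, 2016 to September 10, 2017), pushing the deadline to September 6, 2018.
The plaintiff's legal incapacity from October 17, 2018 to June 20, 2019 began after the period had already run on September 6, 2018, so it has no tolling effect.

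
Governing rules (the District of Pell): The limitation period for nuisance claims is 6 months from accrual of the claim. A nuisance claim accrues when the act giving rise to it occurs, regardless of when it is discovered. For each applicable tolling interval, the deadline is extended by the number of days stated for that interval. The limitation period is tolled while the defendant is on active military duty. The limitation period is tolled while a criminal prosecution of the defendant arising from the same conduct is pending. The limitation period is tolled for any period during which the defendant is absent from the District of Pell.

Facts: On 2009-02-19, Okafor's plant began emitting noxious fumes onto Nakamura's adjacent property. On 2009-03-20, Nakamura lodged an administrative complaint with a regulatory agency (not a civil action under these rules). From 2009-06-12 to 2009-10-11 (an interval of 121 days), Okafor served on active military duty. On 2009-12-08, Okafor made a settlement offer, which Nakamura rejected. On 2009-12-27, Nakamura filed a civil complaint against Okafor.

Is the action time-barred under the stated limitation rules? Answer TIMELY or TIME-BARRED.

The limitation period began to run on 2009-02-19.
Adding the 6 months base period to 2009-02-19 gives a deadline of 2009-08-19, before any tolling.
The period was tolled for 121 days by the defendant's active military service (2009-06-12 to 2009-10-11), pushing the deadline to 2009-12-18.
None of the other events listed affects the running of the period under the stated rules.
Filing on 2009-12-27 missed the 2009-12-18 deadline — the action is time-barred.

TIME-BARRED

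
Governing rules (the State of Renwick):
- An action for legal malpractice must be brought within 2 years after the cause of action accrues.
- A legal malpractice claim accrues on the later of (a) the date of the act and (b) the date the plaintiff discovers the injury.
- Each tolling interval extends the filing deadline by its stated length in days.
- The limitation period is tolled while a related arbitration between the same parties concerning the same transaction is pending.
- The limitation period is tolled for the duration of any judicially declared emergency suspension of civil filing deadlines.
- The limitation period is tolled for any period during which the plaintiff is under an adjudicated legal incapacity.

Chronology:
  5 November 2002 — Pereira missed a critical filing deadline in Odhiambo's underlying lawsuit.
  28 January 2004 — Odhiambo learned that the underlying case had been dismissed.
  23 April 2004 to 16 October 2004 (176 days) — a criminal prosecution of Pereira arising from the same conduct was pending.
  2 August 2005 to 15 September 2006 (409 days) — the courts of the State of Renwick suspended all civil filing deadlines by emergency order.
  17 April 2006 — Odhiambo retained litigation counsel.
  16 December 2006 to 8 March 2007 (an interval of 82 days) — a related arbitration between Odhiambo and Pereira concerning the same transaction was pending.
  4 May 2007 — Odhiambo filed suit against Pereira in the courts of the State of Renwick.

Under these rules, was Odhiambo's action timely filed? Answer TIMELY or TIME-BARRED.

Because discovery on 28 January 2004 post-dates the 5 November 2002 act, accrual under the later-of rule falls on 28 January 2004.
The untolled deadline — 2 years after 28 January 2004 — is 28 January 2006.
Because the emergency suspension of filing deadlines ran from 2 August 2005 to 15 September 2006, the deadline is extended by 409 days to 13 March 2007.
Because the pending related arbitration ran from 16 December 2006 to 8 March 2007, the deadline is extended by 82 days to 3 June 2007.
Although a criminal prosecution ran from 23 April 2004 to 16 October 2004, the stated rules do not make that a tolling event, so it is disregarded.
The other events in the timeline have no effect on the limitation period under the stated rules.
Odhiambo filed on 4 May 2007, before the 3 June 2007 deadline, so the action is timely.

TIMELY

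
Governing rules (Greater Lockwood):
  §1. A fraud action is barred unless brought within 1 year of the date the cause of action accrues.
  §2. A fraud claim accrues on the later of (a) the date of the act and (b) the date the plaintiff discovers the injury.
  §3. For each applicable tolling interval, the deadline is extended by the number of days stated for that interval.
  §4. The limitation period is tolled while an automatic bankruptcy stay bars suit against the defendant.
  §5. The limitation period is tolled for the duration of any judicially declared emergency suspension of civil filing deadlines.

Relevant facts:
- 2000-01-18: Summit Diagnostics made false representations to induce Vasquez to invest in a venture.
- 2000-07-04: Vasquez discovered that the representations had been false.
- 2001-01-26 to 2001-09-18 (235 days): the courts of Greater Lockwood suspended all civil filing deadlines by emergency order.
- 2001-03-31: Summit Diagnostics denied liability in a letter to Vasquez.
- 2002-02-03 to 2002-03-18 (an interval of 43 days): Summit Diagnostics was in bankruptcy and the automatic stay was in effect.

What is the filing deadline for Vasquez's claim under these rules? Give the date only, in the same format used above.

2002-04-08

The claim accrued on 2000-07-04 — the later of the 2000-01-18 act and the 2000-07-04 discovery.
1 year from 2000-07-04 is 2001-07-04.
The period was tolled for 235 days by the emergency suspension of filing deadlines (2001-01-26 to 2001-09-18), pushing the deadline to 2002-02-24.
Because the automatic bankruptcy stay ran from 2002-02-03 to 2002-03-18, the deadline is extended by 43 days to 2002-04-08.
Nothing else in the chronology tolls or restarts the period.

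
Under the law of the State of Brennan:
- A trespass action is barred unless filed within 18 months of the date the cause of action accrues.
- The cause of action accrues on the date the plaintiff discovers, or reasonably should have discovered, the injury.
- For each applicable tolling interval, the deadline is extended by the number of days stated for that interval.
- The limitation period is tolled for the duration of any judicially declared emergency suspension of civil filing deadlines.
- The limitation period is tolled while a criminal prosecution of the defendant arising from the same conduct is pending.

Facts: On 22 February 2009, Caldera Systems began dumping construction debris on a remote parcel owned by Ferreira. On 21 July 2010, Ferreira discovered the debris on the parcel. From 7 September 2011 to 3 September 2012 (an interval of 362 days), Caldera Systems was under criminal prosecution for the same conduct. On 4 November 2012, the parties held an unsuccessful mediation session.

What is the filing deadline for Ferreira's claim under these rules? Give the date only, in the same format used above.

17 January 2013

The claim did not accrue until Ferreira discovered the injury on 21 July 2010; the 22 February 2009 act date does not start the clock under the stated rule.
18 months from 21 July 2010 is 21 January 2012.
The pending criminal prosecution from 7 September 2011 to 3 September 2012 tolled the period for 362 days, extending the deadline to 17 January 2013.
Nothing else in the chronology tolls or restarts the period.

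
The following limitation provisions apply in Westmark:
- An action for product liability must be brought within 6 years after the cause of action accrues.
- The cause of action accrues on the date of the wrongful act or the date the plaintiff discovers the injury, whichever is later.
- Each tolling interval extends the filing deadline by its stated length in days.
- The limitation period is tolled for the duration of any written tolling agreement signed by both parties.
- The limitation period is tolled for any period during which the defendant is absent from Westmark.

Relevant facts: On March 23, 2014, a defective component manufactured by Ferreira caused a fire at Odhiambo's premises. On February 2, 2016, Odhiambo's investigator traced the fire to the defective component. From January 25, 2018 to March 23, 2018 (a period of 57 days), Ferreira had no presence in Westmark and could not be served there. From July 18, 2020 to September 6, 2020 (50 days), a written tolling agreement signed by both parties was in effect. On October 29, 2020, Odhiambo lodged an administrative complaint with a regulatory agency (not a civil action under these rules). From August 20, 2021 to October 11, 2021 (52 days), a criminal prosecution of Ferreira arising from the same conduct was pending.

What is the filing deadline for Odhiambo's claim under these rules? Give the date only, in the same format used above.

Because discovery on February 2, 2016 post-dates the March 23, 2014 act, accrual under the later-of rule falls on February 2, 2016.
Adding the 6 years base period to February 2, 2016 gives a deadline of February 2, 2022, before any tolling.
The period was tolled for 57 days by the defendant's absence from the jurisdiction (January 25, 2018 to March 23, 2018), pushing the deadline to March 31, 2022.
Because the written tolling agreement ran from July 18, 2020 to September 6, 2020, the deadline is extended by 50 days to May 20, 2022.
Although a criminal prosecution ran from August 20, 2021 to October 11, 2021, the stated rules do not make that a tolling event, so it is disregarded.
None of the other events listed affects the running of the period under the stated rules.

May 20, 2022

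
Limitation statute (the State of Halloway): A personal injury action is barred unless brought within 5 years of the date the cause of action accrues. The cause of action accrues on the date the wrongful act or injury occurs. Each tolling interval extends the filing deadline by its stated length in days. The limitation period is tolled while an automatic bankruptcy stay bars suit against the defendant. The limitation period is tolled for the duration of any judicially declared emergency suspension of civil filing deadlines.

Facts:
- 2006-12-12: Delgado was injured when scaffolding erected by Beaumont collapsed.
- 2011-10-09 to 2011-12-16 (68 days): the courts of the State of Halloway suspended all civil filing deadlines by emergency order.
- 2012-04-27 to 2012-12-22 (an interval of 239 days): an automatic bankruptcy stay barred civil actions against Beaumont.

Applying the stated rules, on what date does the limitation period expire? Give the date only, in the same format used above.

The claim accrued on 2006-12-12, when the wrongful act occurred.
Adding the 5 years base period to 2006-12-12 gives a deadline of 2011-12-12, before any tolling.
Because the emergency suspension of filing deadlines ran from 2011-10-09 to 2011-12-16, the deadline is extended by 68 days to 2012-02-18.
By the time the automatic bankruptcy stay began on 2012-04-27, the limitation period had already expired on 2012-02-18; that interval cannot revive it.

2012-02-18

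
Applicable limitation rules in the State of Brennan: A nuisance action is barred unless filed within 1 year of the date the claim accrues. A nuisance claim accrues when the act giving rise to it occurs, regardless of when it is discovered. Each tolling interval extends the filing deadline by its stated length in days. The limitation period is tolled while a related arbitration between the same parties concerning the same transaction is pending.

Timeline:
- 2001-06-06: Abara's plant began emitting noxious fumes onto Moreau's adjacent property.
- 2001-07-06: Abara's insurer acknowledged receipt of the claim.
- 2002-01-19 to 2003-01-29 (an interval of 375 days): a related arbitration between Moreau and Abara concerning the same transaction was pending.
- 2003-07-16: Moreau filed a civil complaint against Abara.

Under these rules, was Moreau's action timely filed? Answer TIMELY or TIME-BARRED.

The claim accrued on 2001-06-06, the date of the act.
1 year from 2001-06-06 is 2002-06-06.
Because the pending related arbitration ran from 2002-01-19 to 2003-01-29, the deadline is extended by 375 days to 2003-06-16.
Nothing else in the chronology tolls or restarts the period.
Filing on 2003-07-16 missed the 2003-06-16 deadline — the action is time-barred.

TIME-BARRED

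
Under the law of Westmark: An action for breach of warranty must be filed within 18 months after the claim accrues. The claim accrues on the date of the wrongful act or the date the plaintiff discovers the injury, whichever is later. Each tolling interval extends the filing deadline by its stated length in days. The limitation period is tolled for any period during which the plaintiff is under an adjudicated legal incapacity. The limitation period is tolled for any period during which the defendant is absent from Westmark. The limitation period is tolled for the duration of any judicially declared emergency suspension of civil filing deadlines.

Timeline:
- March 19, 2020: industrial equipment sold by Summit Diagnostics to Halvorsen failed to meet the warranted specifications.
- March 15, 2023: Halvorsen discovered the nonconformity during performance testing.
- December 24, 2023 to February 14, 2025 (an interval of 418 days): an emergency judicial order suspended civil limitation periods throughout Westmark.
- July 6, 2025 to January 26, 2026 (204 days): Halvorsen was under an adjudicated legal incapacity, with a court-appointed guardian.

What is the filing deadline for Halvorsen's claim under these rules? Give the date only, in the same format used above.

The claim accrued on March 15, 2023 — the later of the March 19, 2020 act and the March 15, 2023 discovery.
The untolled deadline — 18 months after March 15, 2023 — is September 15, 2024.
The period was tolled for 418 days by the emergency suspension of filing deadlines (December 24, 2023 to February 14, 2025), pushing the deadline to November 7, 2025.
Because the plaintiff's legal incapacity ran from July 6, 2025 to January 26, 2026, the deadline is extended by 204 days to May 30, 2026.

May 30, 2026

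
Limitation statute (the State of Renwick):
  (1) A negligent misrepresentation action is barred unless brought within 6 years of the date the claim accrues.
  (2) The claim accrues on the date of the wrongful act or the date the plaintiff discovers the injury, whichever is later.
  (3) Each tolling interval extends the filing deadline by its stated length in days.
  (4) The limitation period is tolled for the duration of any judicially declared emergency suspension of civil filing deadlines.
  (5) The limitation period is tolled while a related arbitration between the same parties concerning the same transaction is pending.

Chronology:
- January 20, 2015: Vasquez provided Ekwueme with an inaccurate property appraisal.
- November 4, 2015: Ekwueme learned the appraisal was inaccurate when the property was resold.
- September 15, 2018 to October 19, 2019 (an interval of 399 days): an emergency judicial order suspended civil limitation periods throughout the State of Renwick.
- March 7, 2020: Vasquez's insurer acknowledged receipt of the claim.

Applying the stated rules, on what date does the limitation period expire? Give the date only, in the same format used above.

December 8, 2022

The claim accrued on November 4, 2015 — the later of the January 20, 2015 act and the November 4, 2015 discovery.
6 years from November 4, 2015 is November 4, 2021.
The period was tolled for 399 days by the emergency suspension of filing deadlines (September 15, 2018 to October 19, 2019), pushing the deadline to December 8, 2022.
The other events in the timeline have no effect on the limitation period under the stated rules.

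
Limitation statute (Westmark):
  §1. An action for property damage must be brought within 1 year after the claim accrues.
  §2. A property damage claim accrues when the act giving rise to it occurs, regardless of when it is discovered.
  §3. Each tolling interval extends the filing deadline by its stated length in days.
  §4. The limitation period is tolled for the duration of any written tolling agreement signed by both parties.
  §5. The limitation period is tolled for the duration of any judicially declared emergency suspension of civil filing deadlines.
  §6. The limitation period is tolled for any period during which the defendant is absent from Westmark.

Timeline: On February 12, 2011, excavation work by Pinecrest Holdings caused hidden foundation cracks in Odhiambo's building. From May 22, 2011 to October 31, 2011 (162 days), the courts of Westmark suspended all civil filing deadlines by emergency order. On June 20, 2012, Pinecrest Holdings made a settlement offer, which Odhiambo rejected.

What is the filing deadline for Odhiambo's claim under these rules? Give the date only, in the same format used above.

The limitation period began to run on February 12, 2011.
The untolled deadline — 1 year after February 12, 2011 — is February 12, 2012.
The period was tolled for 162 days by the emergency suspension of filing deadlines (May 22, 2011 to October 31, 2011), pushing the deadline to July 23, 2012.
The other events in the timeline have no effect on the limitation period under the stated rules.

July 23, 2012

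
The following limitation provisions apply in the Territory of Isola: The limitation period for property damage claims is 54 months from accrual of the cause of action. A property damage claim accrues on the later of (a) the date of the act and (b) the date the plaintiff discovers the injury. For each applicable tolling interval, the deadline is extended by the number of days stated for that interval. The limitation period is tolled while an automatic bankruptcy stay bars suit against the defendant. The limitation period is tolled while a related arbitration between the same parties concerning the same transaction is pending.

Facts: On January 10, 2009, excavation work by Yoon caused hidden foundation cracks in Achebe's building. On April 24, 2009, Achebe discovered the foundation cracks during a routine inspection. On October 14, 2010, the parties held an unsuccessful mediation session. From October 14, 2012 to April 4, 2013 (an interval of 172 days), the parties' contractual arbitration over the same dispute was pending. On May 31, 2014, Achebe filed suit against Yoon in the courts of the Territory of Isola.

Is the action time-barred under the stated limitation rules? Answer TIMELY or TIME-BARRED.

TIME-BARRED

Taking the later of the act (January 10, 2009) and discovery (April 24, 2009), the claim accrued on April 24, 2009.
The untolled deadline — 54 months after April 24, 2009 — is October 24, 2013.
Because the pending related arbitration ran from October 14, 2012 to April 4, 2013, the deadline is extended by 172 days to April 14, 2014.
None of the other events listed affects the running of the period under the stated rules.
Achebe filed on May 31, 2014, after the April 14, 2014 deadline, so the action is time-barred.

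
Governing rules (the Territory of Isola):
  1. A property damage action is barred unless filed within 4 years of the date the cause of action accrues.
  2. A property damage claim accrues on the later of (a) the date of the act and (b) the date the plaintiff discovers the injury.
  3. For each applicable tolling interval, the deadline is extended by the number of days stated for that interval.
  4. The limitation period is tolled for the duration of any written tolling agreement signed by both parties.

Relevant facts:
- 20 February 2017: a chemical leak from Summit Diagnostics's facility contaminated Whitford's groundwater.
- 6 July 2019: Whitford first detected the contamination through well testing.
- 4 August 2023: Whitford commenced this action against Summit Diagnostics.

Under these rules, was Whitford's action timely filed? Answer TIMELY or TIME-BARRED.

Taking the later of the act (20 February 2017) and discovery (6 July 2019), the claim accrued on 6 July 2019.
4 years from 6 July 2019 is 6 July 2023.
The 4 August 2023 filing falls after the 6 July 2023 deadline; the claim is time-barred.

TIME-BARRED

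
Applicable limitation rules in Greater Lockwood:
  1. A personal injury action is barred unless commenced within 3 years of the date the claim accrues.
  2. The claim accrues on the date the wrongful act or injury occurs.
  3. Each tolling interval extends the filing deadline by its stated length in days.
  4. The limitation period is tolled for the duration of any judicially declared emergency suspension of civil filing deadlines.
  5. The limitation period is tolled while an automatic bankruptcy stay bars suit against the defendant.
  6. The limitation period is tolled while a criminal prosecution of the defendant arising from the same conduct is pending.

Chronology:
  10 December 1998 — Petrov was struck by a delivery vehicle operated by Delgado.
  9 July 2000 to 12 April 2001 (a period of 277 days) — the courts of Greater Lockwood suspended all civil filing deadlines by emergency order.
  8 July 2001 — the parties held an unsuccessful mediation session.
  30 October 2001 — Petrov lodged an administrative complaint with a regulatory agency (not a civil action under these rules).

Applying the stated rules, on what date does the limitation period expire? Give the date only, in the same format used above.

The claim accrued on 10 December 1998, the date of the act.
3 years from 10 December 1998 is 10 December 2001.
Because the emergency suspension of filing deadlines ran from 9 July 2000 to 12 April 2001, the deadline is extended by 277 days to 13 September 2002.
None of the other events listed affects the running of the period under the stated rules.

13 September 2002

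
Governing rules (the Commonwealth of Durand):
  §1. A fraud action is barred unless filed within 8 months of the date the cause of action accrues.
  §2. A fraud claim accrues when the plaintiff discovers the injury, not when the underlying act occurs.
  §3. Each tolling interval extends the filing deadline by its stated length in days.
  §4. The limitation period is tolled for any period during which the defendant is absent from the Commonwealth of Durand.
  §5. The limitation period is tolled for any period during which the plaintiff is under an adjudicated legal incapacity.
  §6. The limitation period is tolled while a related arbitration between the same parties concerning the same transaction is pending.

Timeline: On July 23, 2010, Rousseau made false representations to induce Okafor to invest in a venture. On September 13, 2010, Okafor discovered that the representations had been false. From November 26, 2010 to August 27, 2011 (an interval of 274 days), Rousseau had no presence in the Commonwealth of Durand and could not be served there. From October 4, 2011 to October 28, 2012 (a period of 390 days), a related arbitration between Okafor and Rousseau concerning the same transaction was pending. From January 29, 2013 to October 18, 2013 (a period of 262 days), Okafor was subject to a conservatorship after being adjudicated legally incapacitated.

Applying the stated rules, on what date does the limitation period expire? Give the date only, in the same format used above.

Accrual is tied to discovery, so the period began on September 13, 2010 rather than on July 23, 2010 when the act occurred.
8 months from September 13, 2010 is May 13, 2011.
The period was tolled for 274 days by the defendant's absence from the jurisdiction (November 26, 2010 to August 27, 2011), pushing the deadline to February 11, 2012.
Because the pending related arbitration ran from October 4, 2011 to October 28, 2012, the deadline is extended by 390 days to March 7, 2013.
The plaintiff's legal incapacity from January 29, 2013 to October 18, 2013 tolled the period for 262 days, extending the deadline to November 24, 2013.

November 24, 2013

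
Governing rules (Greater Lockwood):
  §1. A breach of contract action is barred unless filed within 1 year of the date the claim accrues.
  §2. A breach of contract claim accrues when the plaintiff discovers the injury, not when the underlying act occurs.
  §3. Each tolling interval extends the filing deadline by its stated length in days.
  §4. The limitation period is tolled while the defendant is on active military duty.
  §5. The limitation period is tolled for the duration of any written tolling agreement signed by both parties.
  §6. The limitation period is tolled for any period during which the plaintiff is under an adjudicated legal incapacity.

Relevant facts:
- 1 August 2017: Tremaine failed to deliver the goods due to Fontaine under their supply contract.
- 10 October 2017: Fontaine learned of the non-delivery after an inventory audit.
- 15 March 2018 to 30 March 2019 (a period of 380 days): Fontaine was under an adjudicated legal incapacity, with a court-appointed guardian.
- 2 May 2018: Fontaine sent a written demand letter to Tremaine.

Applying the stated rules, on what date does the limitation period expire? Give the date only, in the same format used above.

Under the discovery rule, the claim accrued on 10 October 2017, when Fontaine discovered the injury — not on the 1 August 2017 date of the underlying act.
Adding the 1 year base period to 10 October 2017 gives a deadline of 10 October 2018, before any tolling.
The plaintiff's legal incapacity from 15 March 2018 to 30 March 2019 tolled the period for 380 days, extending the deadline to 25 October 2019.
Nothing else in the chronology tolls or restarts the period.

25 October 2019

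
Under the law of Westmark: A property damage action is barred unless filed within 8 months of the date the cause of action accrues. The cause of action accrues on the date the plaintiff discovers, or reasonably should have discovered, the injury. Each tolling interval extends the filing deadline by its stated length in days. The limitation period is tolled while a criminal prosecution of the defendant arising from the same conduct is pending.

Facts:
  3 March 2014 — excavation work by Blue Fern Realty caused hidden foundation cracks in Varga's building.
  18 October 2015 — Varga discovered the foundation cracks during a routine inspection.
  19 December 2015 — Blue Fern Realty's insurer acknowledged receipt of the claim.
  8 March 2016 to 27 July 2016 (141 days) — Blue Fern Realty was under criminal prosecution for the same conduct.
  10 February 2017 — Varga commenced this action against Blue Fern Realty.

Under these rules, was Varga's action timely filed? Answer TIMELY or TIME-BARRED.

The claim did not accrue until Varga discovered the injury on 18 October 2015; the 3 March 2014 act date does not start the clock under the stated rule.
Adding the 8 months base period to 18 October 2015 gives a deadline of 18 June 2016, before any tolling.
The pending criminal prosecution from 8 March 2016 to 27 July 2016 tolled the period for 141 days, extending the deadline to 6 November 2016.
Nothing else in the chronology tolls or restarts the period.
Filing on 10 February 2017 missed the 6 November 2016 deadline — the action is time-barred.

TIME-BARRED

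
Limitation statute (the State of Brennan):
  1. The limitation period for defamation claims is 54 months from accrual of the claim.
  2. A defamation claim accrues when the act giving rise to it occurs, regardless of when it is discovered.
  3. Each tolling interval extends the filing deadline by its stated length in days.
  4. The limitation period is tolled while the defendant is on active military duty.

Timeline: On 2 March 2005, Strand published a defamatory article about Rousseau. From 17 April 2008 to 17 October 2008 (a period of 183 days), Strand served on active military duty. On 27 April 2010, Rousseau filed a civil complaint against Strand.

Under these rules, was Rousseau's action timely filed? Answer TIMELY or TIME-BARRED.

The claim accrued on 2 March 2005, when the wrongful act occurred.
Adding the 54 months base period to 2 March 2005 gives a deadline of 2 September 2009, before any tolling.
Because the defendant's active military service ran from 17 April 2008 to 17 October 2008, the deadline is extended by 183 days to 4 March 2010.
Rousseau filed on 27 April 2010, after the 4 March 2010 deadline, so the action is time-barred.

TIME-BARRED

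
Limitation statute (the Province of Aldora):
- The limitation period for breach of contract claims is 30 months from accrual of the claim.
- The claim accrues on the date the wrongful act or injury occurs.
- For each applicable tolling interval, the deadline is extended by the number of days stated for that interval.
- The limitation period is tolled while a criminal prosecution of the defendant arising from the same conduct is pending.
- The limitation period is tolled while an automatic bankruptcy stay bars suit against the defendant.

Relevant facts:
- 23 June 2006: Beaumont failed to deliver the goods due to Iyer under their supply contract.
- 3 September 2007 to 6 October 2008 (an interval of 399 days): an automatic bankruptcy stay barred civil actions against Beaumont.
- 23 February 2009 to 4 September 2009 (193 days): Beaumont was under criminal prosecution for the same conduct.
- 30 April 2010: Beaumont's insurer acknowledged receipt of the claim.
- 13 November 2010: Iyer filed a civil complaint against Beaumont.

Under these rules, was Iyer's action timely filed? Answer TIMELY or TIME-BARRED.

The claim accrued on 23 June 2006, when the wrongful act occurred.
Adding the 30 months base period to 23 June 2006 gives a deadline of 23 December 2008, before any tolling.
The automatic bankruptcy stay from 3 September 2007 to 6 October 2008 tolled the period for 399 days, extending the deadline to 26 January 2010.
The period was tolled for 193 days by the pending criminal prosecution (23 February 2009 to 4 September 2009), pushing the deadline to 7 August 2010.
The other events in the timeline have no effect on the limitation period under the stated rules.
The 13 November 2010 filing falls after the 7 August 2010 deadline; the claim is time-barred.

TIME-BARRED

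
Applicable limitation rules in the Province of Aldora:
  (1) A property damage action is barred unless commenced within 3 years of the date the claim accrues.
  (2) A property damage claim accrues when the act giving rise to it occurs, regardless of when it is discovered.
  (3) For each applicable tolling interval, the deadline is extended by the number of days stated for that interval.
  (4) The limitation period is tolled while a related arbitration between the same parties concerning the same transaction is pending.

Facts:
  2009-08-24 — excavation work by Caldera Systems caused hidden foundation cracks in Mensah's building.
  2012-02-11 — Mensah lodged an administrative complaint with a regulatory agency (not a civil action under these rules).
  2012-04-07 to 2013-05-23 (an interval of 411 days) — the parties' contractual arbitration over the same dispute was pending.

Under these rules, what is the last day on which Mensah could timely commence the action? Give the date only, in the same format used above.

The claim accrued on 2009-08-24, when the wrongful act occurred.
3 years from 2009-08-24 is 2012-08-24.
The period was tolled for 411 days by the pending related arbitration (2012-04-07 to 2013-05-23), pushing the deadline to 2013-10-09.
None of the other events listed affects the running of the period under the stated rules.

2013-10-09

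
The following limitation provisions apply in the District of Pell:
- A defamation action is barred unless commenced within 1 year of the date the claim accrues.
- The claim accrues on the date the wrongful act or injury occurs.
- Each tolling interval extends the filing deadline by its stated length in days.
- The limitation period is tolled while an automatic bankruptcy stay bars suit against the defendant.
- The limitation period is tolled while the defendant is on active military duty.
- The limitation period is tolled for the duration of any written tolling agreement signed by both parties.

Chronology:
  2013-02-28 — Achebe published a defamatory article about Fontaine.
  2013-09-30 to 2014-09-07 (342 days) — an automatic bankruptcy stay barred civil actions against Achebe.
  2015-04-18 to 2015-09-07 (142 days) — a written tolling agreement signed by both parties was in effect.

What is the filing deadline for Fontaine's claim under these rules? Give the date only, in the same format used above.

The limitation period began to run on 2013-02-28.
1 year from 2013-02-28 is 2014-02-28.
The period was tolled for 342 days by the automatic bankruptcy stay (2013-09-30 to 2014-09-07), pushing the deadline to 2015-02-05.
By the time the written tolling agreement began on 2015-04-18, the limitation period had already expired on 2015-02-05; that interval cannot revive it.

2015-02-05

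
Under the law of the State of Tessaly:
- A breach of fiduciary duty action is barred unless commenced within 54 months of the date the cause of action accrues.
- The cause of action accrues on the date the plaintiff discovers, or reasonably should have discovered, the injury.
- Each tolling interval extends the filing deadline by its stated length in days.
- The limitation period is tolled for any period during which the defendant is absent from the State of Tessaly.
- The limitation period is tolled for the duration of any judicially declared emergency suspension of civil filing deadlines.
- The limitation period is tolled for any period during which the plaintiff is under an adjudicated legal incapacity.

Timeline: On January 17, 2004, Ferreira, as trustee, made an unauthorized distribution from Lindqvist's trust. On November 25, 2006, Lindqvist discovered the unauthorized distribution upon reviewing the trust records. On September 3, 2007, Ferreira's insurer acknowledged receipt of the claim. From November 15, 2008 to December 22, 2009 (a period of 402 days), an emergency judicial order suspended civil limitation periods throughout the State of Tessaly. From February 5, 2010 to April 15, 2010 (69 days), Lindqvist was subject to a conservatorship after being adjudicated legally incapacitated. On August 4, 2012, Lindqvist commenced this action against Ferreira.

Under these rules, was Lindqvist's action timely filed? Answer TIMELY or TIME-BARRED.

TIMELY

Accrual is tied to discovery, so the period began on November 25, 2006 rather than on January 17, 2004 when the act occurred.
The untolled deadline — 54 months after November 25, 2006 — is May 25, 2011.
The period was tolled for 402 days by the emergency suspension of filing deadlines (November 15, 2008 to December 22, 2009), pushing the deadline to June 30, 2012.
The period was tolled for 69 days by the plaintiff's legal incapacity (February 5, 2010 to April 15, 2010), pushing the deadline to September 7, 2012.
None of the other events listed affects the running of the period under the stated rules.
Lindqvist filed on August 4, 2012, before the September 7, 2012 deadline, so the action is timely.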